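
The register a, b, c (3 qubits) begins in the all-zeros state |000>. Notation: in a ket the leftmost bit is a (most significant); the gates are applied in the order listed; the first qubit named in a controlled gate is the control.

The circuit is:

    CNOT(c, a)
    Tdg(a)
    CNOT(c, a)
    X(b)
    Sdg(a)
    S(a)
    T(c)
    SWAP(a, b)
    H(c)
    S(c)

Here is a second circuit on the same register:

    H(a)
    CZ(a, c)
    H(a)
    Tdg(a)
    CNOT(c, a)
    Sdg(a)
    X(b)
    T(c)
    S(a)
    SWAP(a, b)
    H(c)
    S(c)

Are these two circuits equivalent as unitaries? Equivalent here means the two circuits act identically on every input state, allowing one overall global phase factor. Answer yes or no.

Yes, they are equivalent — the unitaries differ by at most a global phase.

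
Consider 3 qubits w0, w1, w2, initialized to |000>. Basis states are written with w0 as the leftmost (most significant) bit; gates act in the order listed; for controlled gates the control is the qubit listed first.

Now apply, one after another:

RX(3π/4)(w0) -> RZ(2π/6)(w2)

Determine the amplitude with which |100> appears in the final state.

|100> carries amplitude -sqrt(sqrt(2) + 2)*exp(I*pi/3)/2 in the final state.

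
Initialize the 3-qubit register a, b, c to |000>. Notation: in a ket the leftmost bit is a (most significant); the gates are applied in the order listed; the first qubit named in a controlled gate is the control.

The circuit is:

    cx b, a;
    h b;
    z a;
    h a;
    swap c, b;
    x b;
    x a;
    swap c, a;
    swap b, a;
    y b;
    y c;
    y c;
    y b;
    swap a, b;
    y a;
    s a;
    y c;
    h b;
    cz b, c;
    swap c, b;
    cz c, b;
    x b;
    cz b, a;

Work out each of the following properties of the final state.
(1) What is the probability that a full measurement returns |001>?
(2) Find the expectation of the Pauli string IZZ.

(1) Outcome |001> occurs with probability 1/8.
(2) The expectation value of IZZ is 0.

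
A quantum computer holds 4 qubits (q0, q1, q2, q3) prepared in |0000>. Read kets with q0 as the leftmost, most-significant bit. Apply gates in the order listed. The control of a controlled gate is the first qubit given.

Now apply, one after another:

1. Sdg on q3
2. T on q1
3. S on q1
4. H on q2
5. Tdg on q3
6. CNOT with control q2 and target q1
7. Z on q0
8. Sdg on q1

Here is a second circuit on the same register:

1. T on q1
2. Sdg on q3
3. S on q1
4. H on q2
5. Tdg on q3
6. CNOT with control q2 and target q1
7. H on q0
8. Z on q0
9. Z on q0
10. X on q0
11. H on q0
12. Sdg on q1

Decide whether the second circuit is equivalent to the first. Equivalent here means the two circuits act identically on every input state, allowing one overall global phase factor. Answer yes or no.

Yes — the two circuits implement the same unitary up to a global phase.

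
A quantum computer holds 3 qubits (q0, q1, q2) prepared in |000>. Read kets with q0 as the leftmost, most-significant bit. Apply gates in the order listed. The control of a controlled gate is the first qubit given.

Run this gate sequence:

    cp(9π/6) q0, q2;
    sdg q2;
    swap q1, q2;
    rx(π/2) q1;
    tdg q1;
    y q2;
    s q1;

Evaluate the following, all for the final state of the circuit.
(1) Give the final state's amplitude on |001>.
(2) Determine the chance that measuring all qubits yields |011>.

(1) The amplitude on |001> is sqrt(2)*I/2.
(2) The probability of measuring |011> is 1/2.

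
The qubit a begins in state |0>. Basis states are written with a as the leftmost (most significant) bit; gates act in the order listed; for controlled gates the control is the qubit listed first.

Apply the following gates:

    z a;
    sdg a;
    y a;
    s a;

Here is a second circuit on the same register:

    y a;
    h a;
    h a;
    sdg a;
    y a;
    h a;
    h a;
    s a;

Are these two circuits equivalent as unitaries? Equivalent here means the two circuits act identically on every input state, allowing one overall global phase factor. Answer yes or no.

No, they are not equivalent — no single phase factor reconciles the two unitaries.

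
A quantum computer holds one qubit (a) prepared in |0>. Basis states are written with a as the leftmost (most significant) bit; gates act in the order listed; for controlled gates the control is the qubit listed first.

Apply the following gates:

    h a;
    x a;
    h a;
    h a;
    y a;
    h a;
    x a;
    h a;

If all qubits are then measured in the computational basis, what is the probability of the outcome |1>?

A full measurement returns |1> with probability 1/2.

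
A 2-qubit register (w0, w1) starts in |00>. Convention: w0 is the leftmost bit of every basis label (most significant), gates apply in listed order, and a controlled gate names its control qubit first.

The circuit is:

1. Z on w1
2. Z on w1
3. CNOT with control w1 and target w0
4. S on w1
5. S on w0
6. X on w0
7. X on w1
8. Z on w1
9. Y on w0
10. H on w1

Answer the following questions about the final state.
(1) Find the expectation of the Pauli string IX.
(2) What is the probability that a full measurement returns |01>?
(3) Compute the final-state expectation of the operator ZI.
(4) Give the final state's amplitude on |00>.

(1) The expectation value of IX is -1.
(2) Outcome |01> occurs with probability 1/2.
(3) In the final state, ZI has expectation 1.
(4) |00> carries amplitude sqrt(2)*I/2 in the final state.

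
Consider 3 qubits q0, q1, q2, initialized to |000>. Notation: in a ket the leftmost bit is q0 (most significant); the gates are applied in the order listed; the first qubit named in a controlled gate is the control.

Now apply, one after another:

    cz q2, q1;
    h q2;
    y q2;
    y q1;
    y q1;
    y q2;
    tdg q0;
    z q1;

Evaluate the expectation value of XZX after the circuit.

The expectation value of XZX is 0. Key observation: steps 3-6 multiply out to the identity, so the circuit reduces to the remaining gates.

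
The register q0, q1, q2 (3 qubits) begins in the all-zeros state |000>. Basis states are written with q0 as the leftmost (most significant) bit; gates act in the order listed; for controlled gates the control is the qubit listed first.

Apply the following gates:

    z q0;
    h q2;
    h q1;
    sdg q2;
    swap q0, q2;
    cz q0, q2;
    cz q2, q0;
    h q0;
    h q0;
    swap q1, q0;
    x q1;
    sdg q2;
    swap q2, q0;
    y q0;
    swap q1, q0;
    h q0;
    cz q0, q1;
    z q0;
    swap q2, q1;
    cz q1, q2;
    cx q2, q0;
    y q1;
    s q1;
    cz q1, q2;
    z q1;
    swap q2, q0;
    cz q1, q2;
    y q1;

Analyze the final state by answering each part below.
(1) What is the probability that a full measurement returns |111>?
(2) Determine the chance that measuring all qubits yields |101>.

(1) Outcome |111> occurs with probability 1/4.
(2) A full measurement returns |101> with probability 1/4.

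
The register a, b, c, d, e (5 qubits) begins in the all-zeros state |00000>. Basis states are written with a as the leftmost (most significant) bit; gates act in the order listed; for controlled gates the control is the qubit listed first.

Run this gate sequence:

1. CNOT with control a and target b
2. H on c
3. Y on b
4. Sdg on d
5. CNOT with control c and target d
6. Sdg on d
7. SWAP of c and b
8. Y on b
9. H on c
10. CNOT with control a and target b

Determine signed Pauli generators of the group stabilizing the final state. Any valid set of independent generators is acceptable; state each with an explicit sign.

The final state is stabilized by the group generated by +IXIYI, -IIXII, +ZIIII, -IZIZI, +IIIIZ; other independent generating sets are equally valid.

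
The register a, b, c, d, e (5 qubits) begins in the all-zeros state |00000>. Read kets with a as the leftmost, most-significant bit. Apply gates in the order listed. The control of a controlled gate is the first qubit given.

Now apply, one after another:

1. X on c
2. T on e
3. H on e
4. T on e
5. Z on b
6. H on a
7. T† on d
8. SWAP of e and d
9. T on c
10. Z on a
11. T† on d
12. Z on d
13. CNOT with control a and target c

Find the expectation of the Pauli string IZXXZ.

The observable IZXXZ averages to 0.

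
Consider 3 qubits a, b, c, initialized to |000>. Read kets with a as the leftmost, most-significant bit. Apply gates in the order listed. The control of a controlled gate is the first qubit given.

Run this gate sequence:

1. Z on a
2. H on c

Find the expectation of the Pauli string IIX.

The expectation value of IIX is 1.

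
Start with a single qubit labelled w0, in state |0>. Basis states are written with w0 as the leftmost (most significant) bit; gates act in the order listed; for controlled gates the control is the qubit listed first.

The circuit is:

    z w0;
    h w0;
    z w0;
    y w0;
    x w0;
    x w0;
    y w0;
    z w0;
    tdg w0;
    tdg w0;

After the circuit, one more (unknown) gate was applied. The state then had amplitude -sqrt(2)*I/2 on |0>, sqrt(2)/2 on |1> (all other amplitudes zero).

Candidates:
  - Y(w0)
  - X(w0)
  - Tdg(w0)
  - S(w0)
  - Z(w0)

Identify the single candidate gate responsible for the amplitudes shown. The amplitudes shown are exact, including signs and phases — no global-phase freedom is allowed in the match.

It was X(w0) that produced the state shown.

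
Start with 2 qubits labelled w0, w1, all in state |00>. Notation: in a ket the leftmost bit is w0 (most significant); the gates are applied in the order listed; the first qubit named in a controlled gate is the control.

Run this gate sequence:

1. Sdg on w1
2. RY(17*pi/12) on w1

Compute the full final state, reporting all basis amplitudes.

The resulting statevector has amplitude -sqrt(3*sqrt(2) + 6)/4 + sqrt(2 - sqrt(2))/4 on |00>, sqrt(6 - 3*sqrt(2))/4 + sqrt(sqrt(2) + 2)/4 on |01>, 0 on |10>, 0 on |11>.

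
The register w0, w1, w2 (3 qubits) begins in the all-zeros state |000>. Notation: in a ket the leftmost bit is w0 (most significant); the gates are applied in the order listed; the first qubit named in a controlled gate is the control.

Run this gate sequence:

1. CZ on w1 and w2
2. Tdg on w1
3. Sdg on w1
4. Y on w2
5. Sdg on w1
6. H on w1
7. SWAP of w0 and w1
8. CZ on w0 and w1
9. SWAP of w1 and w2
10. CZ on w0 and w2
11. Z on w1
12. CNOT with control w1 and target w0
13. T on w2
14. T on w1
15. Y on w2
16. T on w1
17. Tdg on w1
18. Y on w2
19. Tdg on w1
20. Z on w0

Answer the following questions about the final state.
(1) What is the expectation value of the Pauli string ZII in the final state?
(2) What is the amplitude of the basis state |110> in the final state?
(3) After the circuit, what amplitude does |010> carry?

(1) In the final state, ZII has expectation 0. Key observation: steps 14-19 multiply out to the identity, so the circuit reduces to the remaining gates.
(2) The final state's coefficient on |110> equals sqrt(2)*I/2.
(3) The final state's coefficient on |010> equals -sqrt(2)*I/2.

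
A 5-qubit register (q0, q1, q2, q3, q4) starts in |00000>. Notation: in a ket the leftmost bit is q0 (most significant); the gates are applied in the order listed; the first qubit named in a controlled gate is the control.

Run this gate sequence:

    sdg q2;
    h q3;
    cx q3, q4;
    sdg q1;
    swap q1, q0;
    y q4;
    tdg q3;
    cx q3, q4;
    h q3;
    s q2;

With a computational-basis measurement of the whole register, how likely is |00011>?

The probability of measuring |00011> is sqrt(2)/4 + 1/2.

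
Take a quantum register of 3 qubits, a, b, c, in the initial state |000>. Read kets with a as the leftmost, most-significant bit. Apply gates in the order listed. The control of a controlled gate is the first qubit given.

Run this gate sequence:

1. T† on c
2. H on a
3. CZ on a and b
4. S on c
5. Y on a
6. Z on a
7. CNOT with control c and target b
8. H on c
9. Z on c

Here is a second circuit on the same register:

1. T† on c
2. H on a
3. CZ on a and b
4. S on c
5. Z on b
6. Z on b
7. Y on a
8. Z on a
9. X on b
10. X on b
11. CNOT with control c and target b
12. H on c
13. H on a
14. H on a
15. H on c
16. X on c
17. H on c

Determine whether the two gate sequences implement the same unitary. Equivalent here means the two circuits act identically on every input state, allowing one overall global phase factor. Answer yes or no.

Yes — the two circuits implement the same unitary up to a global phase.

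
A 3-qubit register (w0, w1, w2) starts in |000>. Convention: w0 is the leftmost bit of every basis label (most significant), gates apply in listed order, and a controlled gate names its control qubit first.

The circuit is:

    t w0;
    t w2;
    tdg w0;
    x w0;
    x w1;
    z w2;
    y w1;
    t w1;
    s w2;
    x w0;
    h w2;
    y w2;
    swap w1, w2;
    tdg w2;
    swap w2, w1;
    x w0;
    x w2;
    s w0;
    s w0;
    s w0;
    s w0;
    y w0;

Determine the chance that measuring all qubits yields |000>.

The probability of measuring |000> is 1/2. Key observation: steps 18-21 multiply out to the identity, so the circuit reduces to the remaining gates.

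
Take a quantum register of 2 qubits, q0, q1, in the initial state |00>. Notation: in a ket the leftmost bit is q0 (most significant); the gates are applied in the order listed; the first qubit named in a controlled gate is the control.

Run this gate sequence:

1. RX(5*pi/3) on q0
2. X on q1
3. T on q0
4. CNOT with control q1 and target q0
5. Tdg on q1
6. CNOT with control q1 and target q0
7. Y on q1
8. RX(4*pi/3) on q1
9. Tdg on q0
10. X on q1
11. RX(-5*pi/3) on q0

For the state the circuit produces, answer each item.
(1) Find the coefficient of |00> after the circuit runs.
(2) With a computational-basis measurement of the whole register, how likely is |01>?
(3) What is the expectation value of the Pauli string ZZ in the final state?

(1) The final state's coefficient on |00> equals sqrt(3)*exp(3*I*pi/4)/2.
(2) The probability of measuring |01> is 1/4.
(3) The observable ZZ averages to 1/2.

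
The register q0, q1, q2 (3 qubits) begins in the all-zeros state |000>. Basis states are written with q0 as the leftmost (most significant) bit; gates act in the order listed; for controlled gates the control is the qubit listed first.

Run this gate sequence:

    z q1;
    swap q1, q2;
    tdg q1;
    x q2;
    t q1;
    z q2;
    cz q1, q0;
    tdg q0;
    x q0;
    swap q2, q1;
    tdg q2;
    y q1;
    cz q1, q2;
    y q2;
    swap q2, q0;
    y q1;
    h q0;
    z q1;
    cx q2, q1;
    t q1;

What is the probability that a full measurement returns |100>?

The probability of measuring |100> is 0.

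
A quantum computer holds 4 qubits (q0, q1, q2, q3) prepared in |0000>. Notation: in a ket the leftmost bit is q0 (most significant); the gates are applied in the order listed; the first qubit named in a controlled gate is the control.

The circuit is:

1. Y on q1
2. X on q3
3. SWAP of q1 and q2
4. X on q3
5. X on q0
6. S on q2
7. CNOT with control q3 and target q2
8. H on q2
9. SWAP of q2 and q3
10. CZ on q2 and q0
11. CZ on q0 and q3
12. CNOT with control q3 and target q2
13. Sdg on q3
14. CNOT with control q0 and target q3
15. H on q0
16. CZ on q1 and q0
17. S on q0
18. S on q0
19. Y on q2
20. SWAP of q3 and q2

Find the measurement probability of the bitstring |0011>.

A full measurement returns |0011> with probability 1/4.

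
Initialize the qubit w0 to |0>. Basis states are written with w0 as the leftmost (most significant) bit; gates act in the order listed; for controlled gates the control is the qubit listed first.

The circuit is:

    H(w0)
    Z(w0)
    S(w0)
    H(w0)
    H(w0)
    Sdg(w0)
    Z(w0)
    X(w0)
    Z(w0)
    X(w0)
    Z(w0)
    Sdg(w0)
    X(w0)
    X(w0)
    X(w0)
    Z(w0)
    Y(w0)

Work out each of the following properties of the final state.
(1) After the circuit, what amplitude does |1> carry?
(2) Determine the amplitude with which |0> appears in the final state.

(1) |1> carries amplitude -sqrt(2)/2 in the final state. Key observation: gates 14-15 undo each other exactly, leaving only the rest of the circuit to track.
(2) The final state's coefficient on |0> equals -sqrt(2)*I/2.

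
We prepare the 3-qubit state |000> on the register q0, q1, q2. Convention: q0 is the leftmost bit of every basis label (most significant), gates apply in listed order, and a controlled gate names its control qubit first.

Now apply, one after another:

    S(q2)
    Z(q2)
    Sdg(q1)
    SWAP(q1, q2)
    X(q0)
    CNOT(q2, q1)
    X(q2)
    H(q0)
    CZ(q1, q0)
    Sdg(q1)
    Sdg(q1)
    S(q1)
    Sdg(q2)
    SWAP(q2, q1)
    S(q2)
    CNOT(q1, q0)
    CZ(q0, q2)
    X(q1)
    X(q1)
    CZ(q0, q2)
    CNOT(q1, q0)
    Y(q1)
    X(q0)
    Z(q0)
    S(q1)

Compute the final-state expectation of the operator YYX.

The observable YYX averages to 0. Key observation: the block from step 16 through step 21 cancels to the identity and can be dropped.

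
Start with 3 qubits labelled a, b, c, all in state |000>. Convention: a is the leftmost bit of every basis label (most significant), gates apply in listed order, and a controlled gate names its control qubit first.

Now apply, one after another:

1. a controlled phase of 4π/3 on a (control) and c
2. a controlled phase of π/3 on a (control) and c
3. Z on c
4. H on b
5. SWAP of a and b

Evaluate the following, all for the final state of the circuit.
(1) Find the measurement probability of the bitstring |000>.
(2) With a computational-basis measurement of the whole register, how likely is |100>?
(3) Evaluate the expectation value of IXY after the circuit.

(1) The probability of measuring |000> is 1/2.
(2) A full measurement returns |100> with probability 1/2.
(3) In the final state, IXY has expectation 0.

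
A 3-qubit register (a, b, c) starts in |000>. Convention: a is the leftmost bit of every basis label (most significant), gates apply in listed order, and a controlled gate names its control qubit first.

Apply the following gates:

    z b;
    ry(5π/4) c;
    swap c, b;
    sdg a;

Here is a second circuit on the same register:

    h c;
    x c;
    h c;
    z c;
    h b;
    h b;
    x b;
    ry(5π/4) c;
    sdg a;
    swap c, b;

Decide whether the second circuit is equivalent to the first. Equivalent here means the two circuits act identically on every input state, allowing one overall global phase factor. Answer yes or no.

No, they are not equivalent — no single phase factor reconciles the two unitaries.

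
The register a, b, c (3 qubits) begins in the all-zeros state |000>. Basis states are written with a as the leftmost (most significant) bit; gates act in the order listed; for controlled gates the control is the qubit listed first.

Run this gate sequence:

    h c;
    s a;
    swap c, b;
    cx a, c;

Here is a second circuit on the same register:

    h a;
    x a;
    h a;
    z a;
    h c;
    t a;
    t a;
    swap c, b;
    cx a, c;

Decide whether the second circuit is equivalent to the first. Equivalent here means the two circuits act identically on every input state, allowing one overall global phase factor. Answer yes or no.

Yes — the two circuits implement the same unitary up to a global phase.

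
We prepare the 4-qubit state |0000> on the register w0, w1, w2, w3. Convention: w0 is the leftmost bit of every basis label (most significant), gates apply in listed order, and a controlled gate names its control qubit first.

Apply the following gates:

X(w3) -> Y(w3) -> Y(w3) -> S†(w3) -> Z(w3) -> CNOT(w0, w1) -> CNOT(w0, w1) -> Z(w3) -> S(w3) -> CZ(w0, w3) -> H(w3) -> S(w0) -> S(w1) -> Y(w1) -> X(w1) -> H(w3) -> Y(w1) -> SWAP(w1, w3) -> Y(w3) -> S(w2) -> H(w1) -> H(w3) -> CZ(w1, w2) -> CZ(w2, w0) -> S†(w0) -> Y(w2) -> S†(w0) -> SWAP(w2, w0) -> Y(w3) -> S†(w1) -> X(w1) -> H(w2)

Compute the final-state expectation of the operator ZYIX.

In the final state, ZYIX has expectation -1. Key observation: the block from step 4 through step 9 cancels to the identity and can be dropped.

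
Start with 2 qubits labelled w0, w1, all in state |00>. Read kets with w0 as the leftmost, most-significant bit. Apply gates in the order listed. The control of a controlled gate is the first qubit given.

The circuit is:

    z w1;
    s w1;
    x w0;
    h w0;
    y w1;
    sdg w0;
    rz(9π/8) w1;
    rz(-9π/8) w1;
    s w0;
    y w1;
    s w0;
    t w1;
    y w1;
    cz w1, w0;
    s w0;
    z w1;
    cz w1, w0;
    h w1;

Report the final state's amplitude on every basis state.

After the circuit, the state carries amplitude -I/2 on |00>, I/2 on |01>, -I/2 on |10>, I/2 on |11>. Key observation: the block from step 5 through step 10 cancels to the identity and can be dropped.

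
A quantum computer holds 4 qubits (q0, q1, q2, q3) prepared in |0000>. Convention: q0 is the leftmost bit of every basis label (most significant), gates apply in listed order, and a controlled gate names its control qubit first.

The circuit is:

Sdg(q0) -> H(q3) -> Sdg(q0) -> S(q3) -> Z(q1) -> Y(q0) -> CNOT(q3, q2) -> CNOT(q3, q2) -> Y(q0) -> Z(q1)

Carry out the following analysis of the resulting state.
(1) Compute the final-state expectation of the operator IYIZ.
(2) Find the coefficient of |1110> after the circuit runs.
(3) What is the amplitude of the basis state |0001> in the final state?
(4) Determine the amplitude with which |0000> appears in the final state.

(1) The expectation value of IYIZ is 0. Key observation: the block from step 5 through step 10 cancels to the identity and can be dropped.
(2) The final state's coefficient on |1110> equals 0.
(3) The amplitude on |0001> is sqrt(2)*I/2.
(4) |0000> carries amplitude sqrt(2)/2 in the final state.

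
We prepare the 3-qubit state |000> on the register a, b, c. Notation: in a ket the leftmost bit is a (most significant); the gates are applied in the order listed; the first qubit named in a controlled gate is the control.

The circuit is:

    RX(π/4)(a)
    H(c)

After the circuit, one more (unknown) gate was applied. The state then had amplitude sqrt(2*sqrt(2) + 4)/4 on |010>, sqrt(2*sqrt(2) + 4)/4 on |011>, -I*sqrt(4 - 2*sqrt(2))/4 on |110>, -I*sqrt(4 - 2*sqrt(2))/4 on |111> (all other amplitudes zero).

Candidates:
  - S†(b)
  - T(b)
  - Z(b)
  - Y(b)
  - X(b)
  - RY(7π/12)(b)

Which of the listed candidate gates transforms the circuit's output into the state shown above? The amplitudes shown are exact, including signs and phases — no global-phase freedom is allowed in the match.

The applied gate was X(b).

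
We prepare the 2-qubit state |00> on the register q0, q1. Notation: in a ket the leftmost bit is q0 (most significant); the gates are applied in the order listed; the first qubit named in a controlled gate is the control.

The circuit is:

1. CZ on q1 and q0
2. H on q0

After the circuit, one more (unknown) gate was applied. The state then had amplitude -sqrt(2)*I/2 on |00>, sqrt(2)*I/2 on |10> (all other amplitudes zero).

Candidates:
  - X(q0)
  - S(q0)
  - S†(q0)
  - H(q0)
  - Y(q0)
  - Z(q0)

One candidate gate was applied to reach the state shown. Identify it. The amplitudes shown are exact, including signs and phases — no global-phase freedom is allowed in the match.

It was Y(q0) that produced the state shown.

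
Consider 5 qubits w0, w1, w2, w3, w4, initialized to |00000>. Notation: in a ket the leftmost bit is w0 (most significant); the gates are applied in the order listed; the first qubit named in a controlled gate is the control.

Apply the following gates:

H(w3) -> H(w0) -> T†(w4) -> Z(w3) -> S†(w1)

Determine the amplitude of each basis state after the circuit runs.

The final amplitudes are 1/2 on |00000>, -1/2 on |00010>, 1/2 on |10000>, -1/2 on |10010>, and 0 on every other basis state.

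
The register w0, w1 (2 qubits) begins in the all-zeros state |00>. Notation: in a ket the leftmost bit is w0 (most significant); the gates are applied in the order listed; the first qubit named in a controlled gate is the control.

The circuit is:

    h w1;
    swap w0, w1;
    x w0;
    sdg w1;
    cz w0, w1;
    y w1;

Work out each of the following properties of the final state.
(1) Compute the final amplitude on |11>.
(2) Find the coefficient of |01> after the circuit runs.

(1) The amplitude on |11> is sqrt(2)*I/2.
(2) The amplitude on |01> is sqrt(2)*I/2.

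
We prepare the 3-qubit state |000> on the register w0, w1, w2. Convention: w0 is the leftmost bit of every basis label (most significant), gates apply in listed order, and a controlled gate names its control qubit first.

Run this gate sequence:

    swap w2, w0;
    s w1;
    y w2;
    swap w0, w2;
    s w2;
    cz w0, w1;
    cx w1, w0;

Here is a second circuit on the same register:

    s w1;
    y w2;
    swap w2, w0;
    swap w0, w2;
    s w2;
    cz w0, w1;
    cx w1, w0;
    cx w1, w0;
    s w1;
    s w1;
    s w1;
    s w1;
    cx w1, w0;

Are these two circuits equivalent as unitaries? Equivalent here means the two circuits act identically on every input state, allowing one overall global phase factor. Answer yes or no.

No — the two circuits implement different unitaries, even allowing a global phase.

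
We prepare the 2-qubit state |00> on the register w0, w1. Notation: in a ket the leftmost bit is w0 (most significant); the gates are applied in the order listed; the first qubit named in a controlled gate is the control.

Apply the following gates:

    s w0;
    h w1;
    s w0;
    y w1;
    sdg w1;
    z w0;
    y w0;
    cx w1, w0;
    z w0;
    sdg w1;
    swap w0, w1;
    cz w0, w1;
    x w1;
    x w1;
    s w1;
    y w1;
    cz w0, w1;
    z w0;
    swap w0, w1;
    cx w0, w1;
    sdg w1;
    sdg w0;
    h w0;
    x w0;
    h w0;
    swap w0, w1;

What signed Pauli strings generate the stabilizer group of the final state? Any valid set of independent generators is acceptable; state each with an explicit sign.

One valid set of independent stabilizer generators is +IX, +ZI (any independent generating set of the same group is equally correct).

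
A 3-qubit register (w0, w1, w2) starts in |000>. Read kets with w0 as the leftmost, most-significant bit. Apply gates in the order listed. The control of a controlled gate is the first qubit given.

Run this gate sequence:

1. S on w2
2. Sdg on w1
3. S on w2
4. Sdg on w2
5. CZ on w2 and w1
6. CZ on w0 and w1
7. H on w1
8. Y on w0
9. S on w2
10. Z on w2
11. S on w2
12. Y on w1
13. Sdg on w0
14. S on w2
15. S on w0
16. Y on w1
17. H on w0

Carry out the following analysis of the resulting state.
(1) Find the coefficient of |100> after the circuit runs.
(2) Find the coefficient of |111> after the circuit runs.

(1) The amplitude on |100> is -I/2.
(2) The final state's coefficient on |111> equals 0.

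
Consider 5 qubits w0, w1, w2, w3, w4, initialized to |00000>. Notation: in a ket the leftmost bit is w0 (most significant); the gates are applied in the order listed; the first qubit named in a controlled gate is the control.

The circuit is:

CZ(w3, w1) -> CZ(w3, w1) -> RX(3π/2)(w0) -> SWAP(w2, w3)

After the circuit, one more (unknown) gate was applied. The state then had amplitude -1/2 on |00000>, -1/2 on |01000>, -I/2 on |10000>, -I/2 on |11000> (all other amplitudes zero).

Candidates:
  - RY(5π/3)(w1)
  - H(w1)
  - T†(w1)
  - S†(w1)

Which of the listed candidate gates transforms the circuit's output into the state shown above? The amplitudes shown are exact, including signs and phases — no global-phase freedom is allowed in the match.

The applied gate was H(w1). Key observation: the block from step 1 through step 2 cancels to the identity and can be dropped.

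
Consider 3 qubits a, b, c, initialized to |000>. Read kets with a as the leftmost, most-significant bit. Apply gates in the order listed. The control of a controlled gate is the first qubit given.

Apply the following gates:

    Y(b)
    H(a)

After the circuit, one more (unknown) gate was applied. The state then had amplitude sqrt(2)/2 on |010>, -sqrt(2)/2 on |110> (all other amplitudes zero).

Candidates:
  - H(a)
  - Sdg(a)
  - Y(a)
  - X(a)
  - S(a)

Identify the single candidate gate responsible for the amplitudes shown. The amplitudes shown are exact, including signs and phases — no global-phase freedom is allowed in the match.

The unique candidate consistent with the amplitudes is Y(a).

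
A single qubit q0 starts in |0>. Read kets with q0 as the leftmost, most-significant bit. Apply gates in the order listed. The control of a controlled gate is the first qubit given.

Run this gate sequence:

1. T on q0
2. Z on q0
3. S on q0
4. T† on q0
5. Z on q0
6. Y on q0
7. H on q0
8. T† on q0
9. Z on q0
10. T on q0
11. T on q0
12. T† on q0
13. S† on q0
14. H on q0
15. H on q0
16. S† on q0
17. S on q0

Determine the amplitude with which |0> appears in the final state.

The amplitude on |0> is sqrt(2)*I/2.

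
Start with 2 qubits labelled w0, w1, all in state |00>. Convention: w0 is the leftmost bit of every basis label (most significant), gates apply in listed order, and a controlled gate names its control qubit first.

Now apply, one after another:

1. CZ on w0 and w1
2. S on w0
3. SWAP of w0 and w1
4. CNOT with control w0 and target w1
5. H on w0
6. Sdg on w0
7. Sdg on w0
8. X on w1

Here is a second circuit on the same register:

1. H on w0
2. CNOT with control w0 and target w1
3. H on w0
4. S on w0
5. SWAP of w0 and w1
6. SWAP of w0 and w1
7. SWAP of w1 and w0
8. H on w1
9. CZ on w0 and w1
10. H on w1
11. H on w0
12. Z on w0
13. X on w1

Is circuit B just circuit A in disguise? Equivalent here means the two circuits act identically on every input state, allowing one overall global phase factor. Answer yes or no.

No, they are not equivalent — no single phase factor reconciles the two unitaries.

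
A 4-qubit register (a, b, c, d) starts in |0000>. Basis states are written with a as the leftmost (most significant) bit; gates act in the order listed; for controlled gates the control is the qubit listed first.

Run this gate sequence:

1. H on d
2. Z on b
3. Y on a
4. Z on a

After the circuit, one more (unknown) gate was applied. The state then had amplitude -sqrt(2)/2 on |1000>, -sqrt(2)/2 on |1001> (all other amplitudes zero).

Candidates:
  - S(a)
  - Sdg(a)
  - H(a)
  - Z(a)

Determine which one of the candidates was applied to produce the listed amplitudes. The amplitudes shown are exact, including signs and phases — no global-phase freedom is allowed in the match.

The unique candidate consistent with the amplitudes is Sdg(a).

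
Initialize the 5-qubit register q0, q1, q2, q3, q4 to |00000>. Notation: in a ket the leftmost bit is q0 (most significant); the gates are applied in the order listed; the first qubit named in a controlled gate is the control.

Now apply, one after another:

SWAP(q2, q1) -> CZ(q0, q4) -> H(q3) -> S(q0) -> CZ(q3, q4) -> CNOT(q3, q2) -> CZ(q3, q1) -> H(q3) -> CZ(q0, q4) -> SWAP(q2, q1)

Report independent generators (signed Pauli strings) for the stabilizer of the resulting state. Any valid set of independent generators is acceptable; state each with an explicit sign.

The stabilizer group can be generated by +IXIZI, +IZIXI, +ZIIII, +IIZII, +IIIIZ, among other valid generating sets.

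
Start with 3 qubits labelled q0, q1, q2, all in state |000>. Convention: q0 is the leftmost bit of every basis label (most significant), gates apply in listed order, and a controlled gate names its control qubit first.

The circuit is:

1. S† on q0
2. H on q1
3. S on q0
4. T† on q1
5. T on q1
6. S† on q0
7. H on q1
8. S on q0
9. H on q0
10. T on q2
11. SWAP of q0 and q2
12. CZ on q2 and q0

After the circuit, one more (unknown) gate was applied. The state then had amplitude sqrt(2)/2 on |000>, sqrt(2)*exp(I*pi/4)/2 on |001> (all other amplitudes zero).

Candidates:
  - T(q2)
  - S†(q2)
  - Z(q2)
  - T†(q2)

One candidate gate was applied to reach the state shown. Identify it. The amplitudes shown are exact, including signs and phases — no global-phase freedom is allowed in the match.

The applied gate was T(q2). Key observation: the block from step 1 through step 8 cancels to the identity and can be dropped.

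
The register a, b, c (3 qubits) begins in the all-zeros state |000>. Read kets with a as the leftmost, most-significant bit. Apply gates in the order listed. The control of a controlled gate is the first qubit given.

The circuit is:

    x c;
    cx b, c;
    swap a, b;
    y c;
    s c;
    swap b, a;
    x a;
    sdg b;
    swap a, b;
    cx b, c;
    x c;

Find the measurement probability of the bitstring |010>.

Outcome |010> occurs with probability 1.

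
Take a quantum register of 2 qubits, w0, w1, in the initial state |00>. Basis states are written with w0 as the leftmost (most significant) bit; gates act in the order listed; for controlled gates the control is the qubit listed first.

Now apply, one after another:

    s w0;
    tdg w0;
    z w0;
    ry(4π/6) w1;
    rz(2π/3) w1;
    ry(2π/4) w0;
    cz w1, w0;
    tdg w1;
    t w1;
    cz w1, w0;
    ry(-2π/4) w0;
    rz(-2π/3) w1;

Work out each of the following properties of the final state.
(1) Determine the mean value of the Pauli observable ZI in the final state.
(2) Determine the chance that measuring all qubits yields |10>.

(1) The expectation value of ZI is 1.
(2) The probability of measuring |10> is 0.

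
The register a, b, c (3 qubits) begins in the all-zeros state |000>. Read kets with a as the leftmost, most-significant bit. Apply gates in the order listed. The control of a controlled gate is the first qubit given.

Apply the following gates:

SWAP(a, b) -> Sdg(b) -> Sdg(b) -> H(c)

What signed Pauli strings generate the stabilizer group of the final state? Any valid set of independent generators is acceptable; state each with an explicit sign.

One valid set of independent stabilizer generators is +IIX, +ZII, +IZI (any independent generating set of the same group is equally correct).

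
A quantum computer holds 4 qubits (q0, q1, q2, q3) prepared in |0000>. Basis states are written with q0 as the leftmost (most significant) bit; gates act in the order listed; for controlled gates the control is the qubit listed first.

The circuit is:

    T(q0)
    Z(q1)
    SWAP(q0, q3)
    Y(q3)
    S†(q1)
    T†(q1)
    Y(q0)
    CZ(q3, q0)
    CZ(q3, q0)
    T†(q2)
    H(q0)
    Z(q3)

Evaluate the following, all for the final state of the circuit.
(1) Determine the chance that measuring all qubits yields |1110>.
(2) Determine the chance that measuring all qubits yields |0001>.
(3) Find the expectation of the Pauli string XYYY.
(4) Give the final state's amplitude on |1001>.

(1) A full measurement returns |1110> with probability 0. Key observation: gates 8-9 undo each other exactly, leaving only the rest of the circuit to track.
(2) Outcome |0001> occurs with probability 1/2.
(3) The observable XYYY averages to 0.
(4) The amplitude on |1001> is -sqrt(2)/2.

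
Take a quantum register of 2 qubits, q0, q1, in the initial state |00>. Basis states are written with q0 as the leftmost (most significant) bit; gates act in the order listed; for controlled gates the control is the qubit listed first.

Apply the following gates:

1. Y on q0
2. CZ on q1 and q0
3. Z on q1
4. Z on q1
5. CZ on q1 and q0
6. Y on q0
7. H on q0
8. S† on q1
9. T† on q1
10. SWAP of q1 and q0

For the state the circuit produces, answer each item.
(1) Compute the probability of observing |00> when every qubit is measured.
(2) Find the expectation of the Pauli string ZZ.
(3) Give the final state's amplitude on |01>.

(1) Outcome |00> occurs with probability 1/2. Key observation: gates 1-6 undo each other exactly, leaving only the rest of the circuit to track.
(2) In the final state, ZZ has expectation 0.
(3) |01> carries amplitude sqrt(2)/2 in the final state.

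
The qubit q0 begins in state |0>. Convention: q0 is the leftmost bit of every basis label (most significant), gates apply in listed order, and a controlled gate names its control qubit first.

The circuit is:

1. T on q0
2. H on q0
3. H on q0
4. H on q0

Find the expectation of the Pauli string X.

The observable X averages to 1. Key observation: the block from step 3 through step 4 cancels to the identity and can be dropped.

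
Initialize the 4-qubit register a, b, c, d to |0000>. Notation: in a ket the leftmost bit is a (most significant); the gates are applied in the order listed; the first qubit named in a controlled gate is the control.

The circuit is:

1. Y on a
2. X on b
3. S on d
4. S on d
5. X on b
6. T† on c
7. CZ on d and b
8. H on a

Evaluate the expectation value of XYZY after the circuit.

In the final state, XYZY has expectation 0.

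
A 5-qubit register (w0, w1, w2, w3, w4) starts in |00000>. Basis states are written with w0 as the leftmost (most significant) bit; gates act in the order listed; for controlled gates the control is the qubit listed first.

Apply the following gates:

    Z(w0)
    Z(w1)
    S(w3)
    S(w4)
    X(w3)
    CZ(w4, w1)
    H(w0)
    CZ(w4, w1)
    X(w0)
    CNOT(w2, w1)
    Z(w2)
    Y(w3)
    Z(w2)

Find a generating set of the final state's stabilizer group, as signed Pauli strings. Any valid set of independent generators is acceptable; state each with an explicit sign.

The stabilizer group can be generated by +XIIII, +IZIII, +IIZII, +IIIZI, +IIIIZ, among other valid generating sets.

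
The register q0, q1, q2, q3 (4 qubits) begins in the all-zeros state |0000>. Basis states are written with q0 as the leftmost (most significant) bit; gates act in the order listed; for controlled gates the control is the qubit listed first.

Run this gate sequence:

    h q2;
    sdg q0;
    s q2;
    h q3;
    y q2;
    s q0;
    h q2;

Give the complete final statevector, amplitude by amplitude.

The resulting statevector has amplitude sqrt(2)*(1 + I)/4 on |0000>, sqrt(2)*(1 + I)/4 on |0001>, sqrt(2)*(1 - I)/4 on |0010>, sqrt(2)*(1 - I)/4 on |0011>, and 0 on every other basis state.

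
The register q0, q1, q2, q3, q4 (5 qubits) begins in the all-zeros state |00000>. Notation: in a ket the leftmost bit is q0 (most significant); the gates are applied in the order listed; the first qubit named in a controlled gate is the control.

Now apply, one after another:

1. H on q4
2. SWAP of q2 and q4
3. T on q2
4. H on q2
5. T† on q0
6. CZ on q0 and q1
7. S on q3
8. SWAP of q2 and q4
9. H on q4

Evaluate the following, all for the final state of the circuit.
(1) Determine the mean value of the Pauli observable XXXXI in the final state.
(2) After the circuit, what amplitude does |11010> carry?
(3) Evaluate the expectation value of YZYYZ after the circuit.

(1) In the final state, XXXXI has expectation 0.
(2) The amplitude on |11010> is 0.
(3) The observable YZYYZ averages to 0.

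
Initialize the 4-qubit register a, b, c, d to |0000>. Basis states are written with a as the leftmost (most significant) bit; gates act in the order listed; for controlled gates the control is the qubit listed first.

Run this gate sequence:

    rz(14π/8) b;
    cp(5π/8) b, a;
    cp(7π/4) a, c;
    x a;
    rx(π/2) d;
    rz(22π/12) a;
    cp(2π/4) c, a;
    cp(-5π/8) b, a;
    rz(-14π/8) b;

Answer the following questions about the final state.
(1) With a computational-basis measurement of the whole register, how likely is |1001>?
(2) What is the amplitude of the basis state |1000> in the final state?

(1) The probability of measuring |1001> is 1/2.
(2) |1000> carries amplitude sqrt(2)*exp(11*I*pi/12)/2 in the final state.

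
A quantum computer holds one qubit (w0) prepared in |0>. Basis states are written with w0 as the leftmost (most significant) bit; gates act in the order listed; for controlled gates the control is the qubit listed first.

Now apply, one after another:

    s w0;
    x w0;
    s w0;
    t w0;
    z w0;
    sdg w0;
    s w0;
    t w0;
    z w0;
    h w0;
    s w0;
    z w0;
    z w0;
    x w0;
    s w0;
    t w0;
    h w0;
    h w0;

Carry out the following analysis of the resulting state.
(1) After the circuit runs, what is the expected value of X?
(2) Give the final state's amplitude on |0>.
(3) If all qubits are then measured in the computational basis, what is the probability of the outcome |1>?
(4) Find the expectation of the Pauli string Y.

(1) The observable X averages to -sqrt(2)/2.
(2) The amplitude on |0> is sqrt(2)*I/2.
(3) The probability of measuring |1> is 1/2.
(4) The observable Y averages to -sqrt(2)/2.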